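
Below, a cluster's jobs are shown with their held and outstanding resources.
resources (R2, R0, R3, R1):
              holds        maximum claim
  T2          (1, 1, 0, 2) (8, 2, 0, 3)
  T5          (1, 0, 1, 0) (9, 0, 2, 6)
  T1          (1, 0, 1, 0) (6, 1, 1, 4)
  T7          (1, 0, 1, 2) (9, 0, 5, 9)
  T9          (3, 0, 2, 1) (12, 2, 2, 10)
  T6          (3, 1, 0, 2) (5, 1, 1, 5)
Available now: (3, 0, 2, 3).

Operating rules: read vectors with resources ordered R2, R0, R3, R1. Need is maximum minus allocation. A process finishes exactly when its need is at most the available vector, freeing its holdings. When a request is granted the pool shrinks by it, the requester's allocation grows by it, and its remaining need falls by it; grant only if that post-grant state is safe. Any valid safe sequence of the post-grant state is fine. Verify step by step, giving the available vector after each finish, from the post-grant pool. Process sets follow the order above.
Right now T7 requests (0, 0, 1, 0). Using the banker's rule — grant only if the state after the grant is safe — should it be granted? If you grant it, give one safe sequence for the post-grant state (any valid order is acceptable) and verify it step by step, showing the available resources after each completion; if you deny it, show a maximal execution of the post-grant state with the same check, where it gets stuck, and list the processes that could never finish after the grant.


GRANT — the state after the grant stays safe, e.g. via T6, T1, T2, T5, T7, T9.
Key observation: post-grant, (3, 0, 1, 3) remains, and an order beginning with T6 completes everyone.
Step-by-step check of the post-grant state:
  pool = (3, 0, 1, 3)
  T6 needs (2, 0, 1, 3) <= (3, 0, 1, 3) -> finishes; pool += (3, 1, 0, 2) = (6, 1, 1, 5)
  T1 needs (5, 1, 0, 4) <= (6, 1, 1, 5) -> finishes; pool += (1, 0, 1, 0) = (7, 1, 2, 5)
  T2 needs (7, 1, 0, 1) <= (7, 1, 2, 5) -> finishes; pool += (1, 1, 0, 2) = (8, 2, 2, 7)
  T5 needs (8, 0, 1, 6) <= (8, 2, 2, 7) -> finishes; pool += (1, 0, 1, 0) = (9, 2, 3, 7)
  T7 needs (8, 0, 3, 7) <= (9, 2, 3, 7) -> finishes; pool += (1, 0, 2, 2) = (10, 2, 5, 9)
  T9 needs (9, 2, 0, 9) <= (10, 2, 5, 9) -> finishes; pool += (3, 0, 2, 1) = (13, 2, 7, 10)


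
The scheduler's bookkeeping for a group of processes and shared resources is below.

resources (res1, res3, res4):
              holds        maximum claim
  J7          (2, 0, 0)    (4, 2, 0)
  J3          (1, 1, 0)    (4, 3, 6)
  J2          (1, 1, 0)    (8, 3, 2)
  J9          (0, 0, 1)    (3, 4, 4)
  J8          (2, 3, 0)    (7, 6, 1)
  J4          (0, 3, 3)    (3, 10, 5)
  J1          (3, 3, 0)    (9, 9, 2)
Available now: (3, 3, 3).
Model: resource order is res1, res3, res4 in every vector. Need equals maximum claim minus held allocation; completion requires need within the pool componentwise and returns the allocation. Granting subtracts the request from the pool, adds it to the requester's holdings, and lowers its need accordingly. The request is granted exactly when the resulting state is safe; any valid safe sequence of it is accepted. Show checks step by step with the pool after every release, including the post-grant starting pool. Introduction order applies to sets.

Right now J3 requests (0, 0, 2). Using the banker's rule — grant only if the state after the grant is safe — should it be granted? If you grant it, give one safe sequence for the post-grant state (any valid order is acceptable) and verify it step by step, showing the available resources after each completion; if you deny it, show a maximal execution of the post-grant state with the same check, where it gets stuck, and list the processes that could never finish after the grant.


DENY: after the grant no complete ordering would exist.
Key observation: the pool after J7, J8 is (7, 6, 1); every surviving request exceeds it in res4, so progress ends there.
On the post-grant state, J7, J8 is a maximal run — nothing extends it. Verifying each step:
  pool = (3, 3, 1)
  J7 needs (2, 2, 0) <= (3, 3, 1) -> finishes; pool += (2, 0, 0) = (5, 3, 1)
  J8 needs (5, 3, 1) <= (5, 3, 1) -> finishes; pool += (2, 3, 0) = (7, 6, 1)
  J3 still needs (3, 2, 4) but only (7, 6, 1) is free — short on res4
  J2 still needs (7, 2, 2) but only (7, 6, 1) is free — short on res4
  J9 still needs (3, 4, 3) but only (7, 6, 1) is free — short on res4
  J4 still needs (3, 7, 2) but only (7, 6, 1) is free — short on res3 and res4
  J1 still needs (6, 6, 2) but only (7, 6, 1) is free — short on res4
Had the request been granted, J3, J2, J9, J4 and J1 could never finish.


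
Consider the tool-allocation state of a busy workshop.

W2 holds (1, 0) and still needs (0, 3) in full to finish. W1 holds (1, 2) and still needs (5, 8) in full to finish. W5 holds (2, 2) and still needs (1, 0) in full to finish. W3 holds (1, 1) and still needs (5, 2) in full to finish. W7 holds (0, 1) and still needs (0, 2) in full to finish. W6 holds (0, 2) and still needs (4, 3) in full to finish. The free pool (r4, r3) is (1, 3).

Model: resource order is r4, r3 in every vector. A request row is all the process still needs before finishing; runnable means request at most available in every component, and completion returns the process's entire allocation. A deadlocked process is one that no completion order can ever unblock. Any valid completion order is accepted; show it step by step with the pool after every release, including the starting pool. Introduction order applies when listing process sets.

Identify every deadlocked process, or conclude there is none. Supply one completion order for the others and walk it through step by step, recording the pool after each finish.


Deadlocked: W1 and W3.
Key observation: W5, W2, W6, W7 can finish, but then (4, 8) is all there is, and the blocked group's r4 demands exceed it.
One completion order for the rest: W5, W2, W6, W7. Walking it through:
  pool = (1, 3)
  W5: need (1, 0) fits (1, 3); releases (2, 2), pool now (3, 5)
  W2: need (0, 3) fits (3, 5); releases (1, 0), pool now (4, 5)
  W6: need (4, 3) fits (4, 5); releases (0, 2), pool now (4, 7)
  W7: need (0, 2) fits (4, 7); releases (0, 1), pool now (4, 8)
The blocked processes can never fit:
  blocked: W1 wants (5, 8), pool (4, 8) — not enough r4
  blocked: W3 wants (5, 2), pool (4, 8) — not enough r4


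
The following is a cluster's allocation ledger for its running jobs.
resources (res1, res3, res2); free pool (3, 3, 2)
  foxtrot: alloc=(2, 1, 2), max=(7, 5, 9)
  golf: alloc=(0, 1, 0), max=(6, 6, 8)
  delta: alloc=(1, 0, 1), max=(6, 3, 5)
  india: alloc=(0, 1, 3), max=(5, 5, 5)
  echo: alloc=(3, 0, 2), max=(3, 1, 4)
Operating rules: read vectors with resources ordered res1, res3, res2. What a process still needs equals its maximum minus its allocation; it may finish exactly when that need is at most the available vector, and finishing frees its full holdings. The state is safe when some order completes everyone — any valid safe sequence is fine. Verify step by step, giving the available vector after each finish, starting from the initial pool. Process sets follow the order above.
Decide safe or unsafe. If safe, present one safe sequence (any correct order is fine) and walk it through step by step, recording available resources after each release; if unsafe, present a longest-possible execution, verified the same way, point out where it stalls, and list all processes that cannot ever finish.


UNSAFE — no complete ordering exists.
Key observation: the wall is res3: completing echo, delta brings the pool only to (7, 3, 5), and all the rest need more.
Going as far as possible: echo, delta; after that, nothing fits. Walking it through:
  pool = (3, 3, 2)
  echo: need (0, 1, 2) fits (3, 3, 2); releases (3, 0, 2), pool now (6, 3, 4)
  delta: need (5, 3, 4) fits (6, 3, 4); releases (1, 0, 1), pool now (7, 3, 5)
  foxtrot still needs (5, 4, 7) but only (7, 3, 5) is free — short on res3 and res2
  golf still needs (6, 5, 8) but only (7, 3, 5) is free — short on res3 and res2
  india still needs (5, 4, 2) but only (7, 3, 5) is free — short on res3
Processes that can never finish: foxtrot, golf and india.


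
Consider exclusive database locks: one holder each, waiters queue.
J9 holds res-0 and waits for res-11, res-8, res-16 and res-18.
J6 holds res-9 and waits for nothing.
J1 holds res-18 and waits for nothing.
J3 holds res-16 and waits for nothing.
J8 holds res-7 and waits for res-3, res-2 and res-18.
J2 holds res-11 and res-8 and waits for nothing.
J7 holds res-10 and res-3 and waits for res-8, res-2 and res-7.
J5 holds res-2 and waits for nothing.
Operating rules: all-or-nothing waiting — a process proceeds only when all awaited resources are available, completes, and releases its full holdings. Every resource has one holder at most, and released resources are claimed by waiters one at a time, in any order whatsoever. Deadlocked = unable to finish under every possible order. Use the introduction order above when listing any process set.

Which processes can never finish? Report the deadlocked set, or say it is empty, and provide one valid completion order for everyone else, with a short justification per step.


Deadlocked set: J8 and J7.
Key observation: the waits loop around J8 -> J7 -> J8 with no way out; no other process is dragged down with it.
A valid finishing order for the others: J1, J6, J3, J2, J9, J5.
Step-by-step check:
  J1 waits on nothing -> runs at once and releases res-18
  J6 waits on nothing -> runs at once and releases res-9
  J3 waits on nothing -> runs at once and releases res-16
  J2 waits on nothing -> runs at once and releases res-11 and res-8
  J9: everything it awaited (res-11, res-8, res-16 and res-18) is free; runs, freeing res-0
  J5 waits on nothing -> runs at once and releases res-2


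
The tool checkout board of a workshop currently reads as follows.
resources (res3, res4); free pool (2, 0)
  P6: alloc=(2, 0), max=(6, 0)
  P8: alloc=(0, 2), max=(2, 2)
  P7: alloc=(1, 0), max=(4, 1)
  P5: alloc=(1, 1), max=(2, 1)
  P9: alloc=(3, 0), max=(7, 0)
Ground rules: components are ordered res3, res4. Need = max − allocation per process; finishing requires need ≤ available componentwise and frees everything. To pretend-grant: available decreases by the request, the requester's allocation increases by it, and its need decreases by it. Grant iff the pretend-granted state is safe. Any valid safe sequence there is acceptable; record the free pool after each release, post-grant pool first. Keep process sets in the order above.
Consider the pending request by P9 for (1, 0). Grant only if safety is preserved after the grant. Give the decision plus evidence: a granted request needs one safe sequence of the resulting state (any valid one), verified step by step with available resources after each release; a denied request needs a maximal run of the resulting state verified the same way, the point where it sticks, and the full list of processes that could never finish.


DENY: after the grant no complete ordering would exist.
Key observation: P5, P8 can finish, but then (2, 3) is all there is, and the blocked group's res3 demands exceed it.
After a pretend grant, a maximal execution: P5, P8 — then nothing else fits. Step-by-step check:
  pool = (1, 0)
  P5 needs (1, 0) <= (1, 0) -> finishes; pool += (1, 1) = (2, 1)
  P8 needs (2, 0) <= (2, 1) -> finishes; pool += (0, 2) = (2, 3)
  blocked: P6 wants (4, 0), pool (2, 3) — not enough res3
  blocked: P7 wants (3, 1), pool (2, 3) — not enough res3
  blocked: P9 wants (3, 0), pool (2, 3) — not enough res3
Processes that could never finish after the grant: P6, P7 and P9.


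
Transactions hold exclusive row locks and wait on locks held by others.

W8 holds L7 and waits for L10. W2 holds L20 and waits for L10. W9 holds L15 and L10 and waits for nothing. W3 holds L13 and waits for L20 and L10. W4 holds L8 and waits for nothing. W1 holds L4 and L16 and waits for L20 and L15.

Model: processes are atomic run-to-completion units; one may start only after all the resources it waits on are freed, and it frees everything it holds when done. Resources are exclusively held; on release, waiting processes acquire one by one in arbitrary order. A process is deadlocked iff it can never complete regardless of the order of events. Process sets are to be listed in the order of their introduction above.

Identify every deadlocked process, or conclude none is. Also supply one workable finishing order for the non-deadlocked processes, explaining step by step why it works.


No process is deadlocked.
Key observation: the waits form no ring: some process can always run, and its releases unblock the others one by one.
The rest can finish in the order W9, W2, W4, W8, W3, W1.
Check, step by step:
  W9: no waits; runs immediately, freeing L15 and L10
  run W2 (all its waits — L10 — are resolved); releases L20
  W4: no waits; runs immediately, freeing L8
  run W8 (all its waits — L10 — are resolved); releases L7
  run W3 (all its waits — L20 and L10 — are resolved); releases L13
  run W1 (all its waits — L20 and L15 — are resolved); releases L4 and L16


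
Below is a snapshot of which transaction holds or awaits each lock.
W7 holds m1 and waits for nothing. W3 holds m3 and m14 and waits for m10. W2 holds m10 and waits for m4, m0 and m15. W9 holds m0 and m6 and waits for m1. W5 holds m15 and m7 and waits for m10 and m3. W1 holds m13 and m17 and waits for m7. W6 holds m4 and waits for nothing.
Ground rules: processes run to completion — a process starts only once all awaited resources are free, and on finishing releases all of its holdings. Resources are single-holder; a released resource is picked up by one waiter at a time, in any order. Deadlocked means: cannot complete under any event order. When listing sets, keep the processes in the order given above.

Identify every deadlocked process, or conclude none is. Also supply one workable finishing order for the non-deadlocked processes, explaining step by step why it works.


Deadlocked: W3, W2, W5 and W1.
Key observation: nobody on the ring W3 -> W2 -> W5 -> W3 can start until another member finishes, which never happens; W1 waits into the deadlock from upstream.
The rest can finish in the order W7, W9, W6.
Step-by-step check:
  W7 waits on nothing -> runs at once and releases m1
  W9 waits on m1 — all released -> runs and releases m0 and m6
  W6 waits on nothing -> runs at once and releases m4


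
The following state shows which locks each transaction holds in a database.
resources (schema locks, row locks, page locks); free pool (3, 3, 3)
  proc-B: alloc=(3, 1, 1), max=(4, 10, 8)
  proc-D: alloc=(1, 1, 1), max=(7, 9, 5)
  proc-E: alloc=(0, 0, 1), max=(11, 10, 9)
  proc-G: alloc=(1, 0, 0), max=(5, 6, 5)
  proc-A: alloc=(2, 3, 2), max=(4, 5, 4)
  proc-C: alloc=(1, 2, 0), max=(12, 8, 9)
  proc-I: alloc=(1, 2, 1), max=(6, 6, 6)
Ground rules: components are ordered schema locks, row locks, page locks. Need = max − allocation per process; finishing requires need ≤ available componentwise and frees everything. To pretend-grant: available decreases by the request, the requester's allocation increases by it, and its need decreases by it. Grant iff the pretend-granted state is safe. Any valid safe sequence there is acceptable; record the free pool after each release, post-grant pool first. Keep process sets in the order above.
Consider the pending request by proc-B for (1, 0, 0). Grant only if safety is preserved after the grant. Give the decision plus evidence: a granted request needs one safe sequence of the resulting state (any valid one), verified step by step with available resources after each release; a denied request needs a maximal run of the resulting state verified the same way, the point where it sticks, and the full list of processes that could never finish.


GRANT. The post-grant state is safe; one safe sequence: proc-A, proc-G, proc-I, proc-D, proc-B, proc-E, proc-C.
Key observation: granting shrinks the pool to (2, 3, 3), yet proc-A still fits and the chain goes through.
Step-by-step check of the post-grant state:
  pool = (2, 3, 3)
  run proc-A (needs (2, 2, 2), free (2, 3, 3)); after release of (2, 3, 2) the pool is (4, 6, 5)
  run proc-G (needs (4, 6, 5), free (4, 6, 5)); after release of (1, 0, 0) the pool is (5, 6, 5)
  run proc-I (needs (5, 4, 5), free (5, 6, 5)); after release of (1, 2, 1) the pool is (6, 8, 6)
  run proc-D (needs (6, 8, 4), free (6, 8, 6)); after release of (1, 1, 1) the pool is (7, 9, 7)
  run proc-B (needs (0, 9, 7), free (7, 9, 7)); after release of (4, 1, 1) the pool is (11, 10, 8)
  run proc-E (needs (11, 10, 8), free (11, 10, 8)); after release of (0, 0, 1) the pool is (11, 10, 9)
  run proc-C (needs (11, 6, 9), free (11, 10, 9)); after release of (1, 2, 0) the pool is (12, 12, 9)


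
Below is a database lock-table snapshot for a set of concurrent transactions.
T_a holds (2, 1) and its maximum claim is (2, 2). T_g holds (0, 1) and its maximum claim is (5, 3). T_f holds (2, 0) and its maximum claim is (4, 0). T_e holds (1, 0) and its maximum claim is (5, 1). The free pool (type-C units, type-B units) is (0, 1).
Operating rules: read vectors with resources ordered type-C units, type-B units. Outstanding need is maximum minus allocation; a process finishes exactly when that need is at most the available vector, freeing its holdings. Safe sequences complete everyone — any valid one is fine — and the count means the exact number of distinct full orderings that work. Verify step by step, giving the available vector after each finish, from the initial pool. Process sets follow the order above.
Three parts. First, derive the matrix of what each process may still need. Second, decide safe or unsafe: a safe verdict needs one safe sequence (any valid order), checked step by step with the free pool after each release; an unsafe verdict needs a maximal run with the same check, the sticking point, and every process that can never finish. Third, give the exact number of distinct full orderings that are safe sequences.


(1) Outstanding need per process (order type-C units, type-B units):
  T_a: (0, 1)
  T_g: (5, 2)
  T_f: (2, 0)
  T_e: (4, 1)
(2) SAFE — a valid safe sequence is T_a, T_f, T_e, T_g.
Key observation: at T_a the run first touches a limit — (0, 1) against (0, 1), exact on a resource it actually requests.
Verifying each step:
  pool = (0, 1)
  run T_a (needs (0, 1), free (0, 1)); after release of (2, 1) the pool is (2, 2)
  run T_f (needs (2, 0), free (2, 2)); after release of (2, 0) the pool is (4, 2)
  run T_e (needs (4, 1), free (4, 2)); after release of (1, 0) the pool is (5, 2)
  run T_g (needs (5, 2), free (5, 2)); after release of (0, 1) the pool is (5, 3)
(3) Exactly 1 of the possible complete orderings is a safe sequence.


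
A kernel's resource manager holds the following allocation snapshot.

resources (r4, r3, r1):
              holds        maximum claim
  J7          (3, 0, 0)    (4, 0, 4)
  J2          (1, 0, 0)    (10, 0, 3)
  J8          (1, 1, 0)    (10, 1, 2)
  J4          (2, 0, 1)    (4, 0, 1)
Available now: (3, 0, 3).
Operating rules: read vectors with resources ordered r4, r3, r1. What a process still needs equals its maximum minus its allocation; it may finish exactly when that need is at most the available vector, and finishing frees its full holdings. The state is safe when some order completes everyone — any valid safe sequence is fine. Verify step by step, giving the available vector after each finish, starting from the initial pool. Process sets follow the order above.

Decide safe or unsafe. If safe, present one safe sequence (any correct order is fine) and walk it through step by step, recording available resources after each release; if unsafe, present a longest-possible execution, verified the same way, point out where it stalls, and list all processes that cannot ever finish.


UNSAFE.
Key observation: the wall is r4: completing J4, J7 brings the pool only to (8, 0, 4), and all the rest need more.
The run J4, J7 cannot be extended any further. Verifying each step:
  pool = (3, 0, 3)
  J4 needs (2, 0, 0) <= (3, 0, 3) -> finishes; pool += (2, 0, 1) = (5, 0, 4)
  J7 needs (1, 0, 4) <= (5, 0, 4) -> finishes; pool += (3, 0, 0) = (8, 0, 4)
  blocked: J2 wants (9, 0, 3), pool (8, 0, 4) — not enough r4
  blocked: J8 wants (9, 0, 2), pool (8, 0, 4) — not enough r4
Permanently blocked: J2 and J8.


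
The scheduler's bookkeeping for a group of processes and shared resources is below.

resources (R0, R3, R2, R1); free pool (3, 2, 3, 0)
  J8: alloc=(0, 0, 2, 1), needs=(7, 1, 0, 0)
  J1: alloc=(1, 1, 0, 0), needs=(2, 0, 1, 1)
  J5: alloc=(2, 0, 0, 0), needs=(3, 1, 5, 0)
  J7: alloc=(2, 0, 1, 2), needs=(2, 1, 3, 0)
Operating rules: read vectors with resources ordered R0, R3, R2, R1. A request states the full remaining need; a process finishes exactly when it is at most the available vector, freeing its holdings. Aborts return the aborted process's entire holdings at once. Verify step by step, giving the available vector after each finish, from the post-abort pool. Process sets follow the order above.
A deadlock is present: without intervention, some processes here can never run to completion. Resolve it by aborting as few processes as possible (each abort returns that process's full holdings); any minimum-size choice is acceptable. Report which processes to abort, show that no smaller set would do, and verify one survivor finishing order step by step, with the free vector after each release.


The answer: abort J8.
Key observation: J5 could never have finished before the abort; with (0, 0, 2, 1) returned by J8, it fits at step 3.
No smaller set exists: with zero aborts the deadlock remains.
Survivors finish in the order: J7, J1, J5. Verifying each step (pool after the aborts first):
  pool = (3, 2, 5, 1)
  run J7 (needs (2, 1, 3, 0), free (3, 2, 5, 1)); after release of (2, 0, 1, 2) the pool is (5, 2, 6, 3)
  run J1 (needs (2, 0, 1, 1), free (5, 2, 6, 3)); after release of (1, 1, 0, 0) the pool is (6, 3, 6, 3)
  run J5 (needs (3, 1, 5, 0), free (6, 3, 6, 3)); after release of (2, 0, 0, 0) the pool is (8, 3, 6, 3)


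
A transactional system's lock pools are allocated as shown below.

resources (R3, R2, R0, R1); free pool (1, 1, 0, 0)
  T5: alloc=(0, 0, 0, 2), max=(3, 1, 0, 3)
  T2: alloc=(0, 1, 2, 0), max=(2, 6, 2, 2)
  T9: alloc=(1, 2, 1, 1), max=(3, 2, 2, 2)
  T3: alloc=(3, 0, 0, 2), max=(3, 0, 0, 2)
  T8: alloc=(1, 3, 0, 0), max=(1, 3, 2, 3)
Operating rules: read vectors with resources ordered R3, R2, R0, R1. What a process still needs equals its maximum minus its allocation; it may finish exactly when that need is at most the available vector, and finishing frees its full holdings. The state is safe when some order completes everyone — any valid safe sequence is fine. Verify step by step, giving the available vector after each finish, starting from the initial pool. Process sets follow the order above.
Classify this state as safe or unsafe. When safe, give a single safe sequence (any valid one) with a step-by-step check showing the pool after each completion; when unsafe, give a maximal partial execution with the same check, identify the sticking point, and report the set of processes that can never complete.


The state is UNSAFE.
Key observation: after T3, T5 the pool peaks at (4, 1, 0, 4), and each blocked process is short somewhere: T2 on R2; T9 on R0; T8 on R0.
The run T3, T5 cannot be extended any further. Step-by-step check:
  pool = (1, 1, 0, 0)
  run T3 (needs (0, 0, 0, 0), free (1, 1, 0, 0)); after release of (3, 0, 0, 2) the pool is (4, 1, 0, 2)
  run T5 (needs (3, 1, 0, 1), free (4, 1, 0, 2)); after release of (0, 0, 0, 2) the pool is (4, 1, 0, 4)
  T2 still needs (2, 5, 0, 2) but only (4, 1, 0, 4) is free — short on R2
  T9 still needs (2, 0, 1, 1) but only (4, 1, 0, 4) is free — short on R0
  T8 still needs (0, 0, 2, 3) but only (4, 1, 0, 4) is free — short on R0
Never able to finish: T2, T9 and T8.


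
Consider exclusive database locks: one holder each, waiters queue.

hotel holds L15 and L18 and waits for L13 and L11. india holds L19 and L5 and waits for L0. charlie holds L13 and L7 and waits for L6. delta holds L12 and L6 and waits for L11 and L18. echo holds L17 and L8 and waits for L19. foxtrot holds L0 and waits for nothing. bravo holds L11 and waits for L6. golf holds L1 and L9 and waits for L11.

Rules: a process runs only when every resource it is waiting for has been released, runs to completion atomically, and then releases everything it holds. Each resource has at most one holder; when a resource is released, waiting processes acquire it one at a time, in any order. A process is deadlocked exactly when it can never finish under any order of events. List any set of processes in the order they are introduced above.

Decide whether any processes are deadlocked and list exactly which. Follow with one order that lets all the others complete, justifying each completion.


Deadlocked set: hotel, charlie, delta, bravo and golf.
Key observation: the waits loop around hotel -> charlie -> delta -> hotel with no way out; bravo is caught in further circular waits and golf waits into the deadlock from upstream.
A valid finishing order for the others: foxtrot, india, echo.
Step-by-step check:
  foxtrot: no waits; runs immediately, freeing L0
  india waits on L0 — all released -> runs and releases L19 and L5
  echo waits on L19 — all released -> runs and releases L17 and L8


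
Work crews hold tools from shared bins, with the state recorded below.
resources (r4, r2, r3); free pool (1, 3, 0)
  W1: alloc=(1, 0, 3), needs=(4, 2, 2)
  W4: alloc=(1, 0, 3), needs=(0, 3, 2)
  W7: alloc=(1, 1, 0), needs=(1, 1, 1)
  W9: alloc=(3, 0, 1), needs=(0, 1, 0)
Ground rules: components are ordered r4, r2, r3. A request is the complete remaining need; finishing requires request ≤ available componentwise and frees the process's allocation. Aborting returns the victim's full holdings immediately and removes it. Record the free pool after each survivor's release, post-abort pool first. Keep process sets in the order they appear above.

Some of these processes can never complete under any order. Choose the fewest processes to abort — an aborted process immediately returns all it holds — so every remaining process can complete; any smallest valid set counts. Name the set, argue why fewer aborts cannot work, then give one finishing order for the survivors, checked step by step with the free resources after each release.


Minimum abort set: W4.
Key observation: the deadlocked W1 becomes finishable only because W4 released (1, 0, 3); it completes at step 3 below.
Why nothing smaller works: aborting no one leaves the state deadlocked as given.
Survivors finish in the order: W9, W7, W1. Walking it through (pool after the aborts first):
  pool = (2, 3, 3)
  run W9 (needs (0, 1, 0), free (2, 3, 3)); after release of (3, 0, 1) the pool is (5, 3, 4)
  run W7 (needs (1, 1, 1), free (5, 3, 4)); after release of (1, 1, 0) the pool is (6, 4, 4)
  run W1 (needs (4, 2, 2), free (6, 4, 4)); after release of (1, 0, 3) the pool is (7, 4, 7)


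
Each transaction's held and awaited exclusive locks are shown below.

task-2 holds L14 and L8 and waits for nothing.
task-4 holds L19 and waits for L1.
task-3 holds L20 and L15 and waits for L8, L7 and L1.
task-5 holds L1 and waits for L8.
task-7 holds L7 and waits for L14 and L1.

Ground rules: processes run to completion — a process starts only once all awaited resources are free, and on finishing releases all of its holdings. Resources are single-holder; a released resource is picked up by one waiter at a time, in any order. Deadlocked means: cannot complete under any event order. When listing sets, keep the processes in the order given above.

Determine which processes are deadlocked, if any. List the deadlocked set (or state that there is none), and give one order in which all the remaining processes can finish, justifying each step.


The deadlocked set is empty.
Key observation: the wait relation is loop-free; peeling off processes with no waits unwinds the whole state.
The rest can finish in the order task-2, task-5, task-4, task-7, task-3.
Walking it through:
  task-2: no waits; runs immediately, freeing L14 and L8
  task-5 waits on L8 — all released -> runs and releases L1
  task-4 waits on L1 — all released -> runs and releases L19
  task-7 waits on L14 and L1 — all released -> runs and releases L7
  task-3 waits on L8, L7 and L1 — all released -> runs and releases L20 and L15


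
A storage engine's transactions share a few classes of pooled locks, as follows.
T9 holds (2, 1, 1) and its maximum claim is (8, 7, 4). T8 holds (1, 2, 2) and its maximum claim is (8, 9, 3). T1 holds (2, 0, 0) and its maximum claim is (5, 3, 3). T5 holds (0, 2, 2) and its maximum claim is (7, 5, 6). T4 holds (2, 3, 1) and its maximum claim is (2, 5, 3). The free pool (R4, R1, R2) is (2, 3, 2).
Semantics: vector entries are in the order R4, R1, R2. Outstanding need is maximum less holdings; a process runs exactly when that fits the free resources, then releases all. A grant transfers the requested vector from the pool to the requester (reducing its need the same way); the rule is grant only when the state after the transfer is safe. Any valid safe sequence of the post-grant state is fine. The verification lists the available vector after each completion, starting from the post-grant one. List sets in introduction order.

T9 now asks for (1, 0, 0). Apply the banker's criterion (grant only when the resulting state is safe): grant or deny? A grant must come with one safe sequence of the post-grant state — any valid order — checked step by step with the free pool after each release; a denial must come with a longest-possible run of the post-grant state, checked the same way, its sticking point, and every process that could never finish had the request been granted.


GRANT. The post-grant state is safe; one safe sequence: T4, T1, T9, T5, T8.
Key observation: with (1, 3, 2) left after the transfer, T4 can run at once — the state stays safe.
Verifying the post-grant state step by step:
  pool = (1, 3, 2)
  T4: need (0, 2, 2) fits (1, 3, 2); releases (2, 3, 1), pool now (3, 6, 3)
  T1: need (3, 3, 3) fits (3, 6, 3); releases (2, 0, 0), pool now (5, 6, 3)
  T9: need (5, 6, 3) fits (5, 6, 3); releases (3, 1, 1), pool now (8, 7, 4)
  T5: need (7, 3, 4) fits (8, 7, 4); releases (0, 2, 2), pool now (8, 9, 6)
  T8: need (7, 7, 1) fits (8, 9, 6); releases (1, 2, 2), pool now (9, 11, 8)


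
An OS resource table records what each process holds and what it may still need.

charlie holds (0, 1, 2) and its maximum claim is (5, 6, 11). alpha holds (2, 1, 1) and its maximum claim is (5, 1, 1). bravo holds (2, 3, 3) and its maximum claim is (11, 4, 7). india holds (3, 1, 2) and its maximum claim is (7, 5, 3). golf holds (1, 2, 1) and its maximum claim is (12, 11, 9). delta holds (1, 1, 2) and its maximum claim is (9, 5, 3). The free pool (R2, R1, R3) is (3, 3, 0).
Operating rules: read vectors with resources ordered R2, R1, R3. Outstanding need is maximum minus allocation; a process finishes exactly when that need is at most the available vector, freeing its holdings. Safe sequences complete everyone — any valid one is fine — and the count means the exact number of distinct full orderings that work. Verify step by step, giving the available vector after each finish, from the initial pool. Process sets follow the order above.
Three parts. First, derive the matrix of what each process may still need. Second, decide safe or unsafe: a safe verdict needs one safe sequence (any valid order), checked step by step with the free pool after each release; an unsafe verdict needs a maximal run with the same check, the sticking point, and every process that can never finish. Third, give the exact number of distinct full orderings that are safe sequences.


(1) Outstanding need per process (order R2, R1, R3):
  charlie: (5, 5, 9)
  alpha: (3, 0, 0)
  bravo: (9, 1, 4)
  india: (4, 4, 1)
  golf: (11, 9, 8)
  delta: (8, 4, 1)
(2) SAFE. One safe sequence: alpha, india, delta, bravo, golf, charlie.
Key observation: at alpha the run first touches a limit — (3, 0, 0) against (3, 3, 0), exact on a resource it actually requests.
Walking it through:
  pool = (3, 3, 0)
  run alpha (needs (3, 0, 0), free (3, 3, 0)); after release of (2, 1, 1) the pool is (5, 4, 1)
  run india (needs (4, 4, 1), free (5, 4, 1)); after release of (3, 1, 2) the pool is (8, 5, 3)
  run delta (needs (8, 4, 1), free (8, 5, 3)); after release of (1, 1, 2) the pool is (9, 6, 5)
  run bravo (needs (9, 1, 4), free (9, 6, 5)); after release of (2, 3, 3) the pool is (11, 9, 8)
  run golf (needs (11, 9, 8), free (11, 9, 8)); after release of (1, 2, 1) the pool is (12, 11, 9)
  run charlie (needs (5, 5, 9), free (12, 11, 9)); after release of (0, 1, 2) the pool is (12, 12, 11)
(3) The exact count: 1 of the possible complete orderings is a safe sequence.


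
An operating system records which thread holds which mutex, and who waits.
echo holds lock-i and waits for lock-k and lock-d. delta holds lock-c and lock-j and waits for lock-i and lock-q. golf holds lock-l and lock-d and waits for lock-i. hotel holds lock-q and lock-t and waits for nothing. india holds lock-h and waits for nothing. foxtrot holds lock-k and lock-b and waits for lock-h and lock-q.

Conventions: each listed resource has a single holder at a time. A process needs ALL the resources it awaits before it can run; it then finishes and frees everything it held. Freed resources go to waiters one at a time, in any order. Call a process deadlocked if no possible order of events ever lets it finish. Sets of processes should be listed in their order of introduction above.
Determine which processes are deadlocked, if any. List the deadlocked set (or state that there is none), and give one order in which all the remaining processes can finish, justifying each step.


Deadlocked set: echo, delta and golf.
Key observation: the wait chain closes on itself along echo -> golf -> echo; delta waits into the deadlock from upstream.
A valid finishing order for the others: hotel, india, foxtrot.
Check, step by step:
  hotel waits on nothing -> runs at once and releases lock-q and lock-t
  india waits on nothing -> runs at once and releases lock-h
  run foxtrot (all its waits — lock-h and lock-q — are resolved); releases lock-k and lock-b


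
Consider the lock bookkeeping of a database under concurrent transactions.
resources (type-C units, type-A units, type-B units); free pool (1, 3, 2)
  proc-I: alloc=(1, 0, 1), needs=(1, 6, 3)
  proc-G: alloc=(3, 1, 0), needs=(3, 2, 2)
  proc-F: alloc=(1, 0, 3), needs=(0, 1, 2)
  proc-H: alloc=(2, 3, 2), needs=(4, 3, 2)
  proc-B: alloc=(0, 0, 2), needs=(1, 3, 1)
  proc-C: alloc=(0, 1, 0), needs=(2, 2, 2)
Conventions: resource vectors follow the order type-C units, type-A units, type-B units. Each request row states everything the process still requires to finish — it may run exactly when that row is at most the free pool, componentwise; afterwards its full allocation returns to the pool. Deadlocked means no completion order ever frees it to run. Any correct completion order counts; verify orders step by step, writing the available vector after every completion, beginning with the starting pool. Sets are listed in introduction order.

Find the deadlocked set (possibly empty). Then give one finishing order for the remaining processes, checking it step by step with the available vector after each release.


Deadlocked set: proc-I, proc-G and proc-H.
Key observation: after proc-F, proc-B, proc-C the pool peaks at (2, 4, 7), and each blocked process is short somewhere: proc-I on type-A units; proc-G on type-C units; proc-H on type-C units.
A valid finishing order for the others: proc-F, proc-B, proc-C. Check, step by step:
  pool = (1, 3, 2)
  run proc-F (needs (0, 1, 2), free (1, 3, 2)); after release of (1, 0, 3) the pool is (2, 3, 5)
  run proc-B (needs (1, 3, 1), free (2, 3, 5)); after release of (0, 0, 2) the pool is (2, 3, 7)
  run proc-C (needs (2, 2, 2), free (2, 3, 7)); after release of (0, 1, 0) the pool is (2, 4, 7)
None of the blocked processes ever fits:
  blocked: proc-I wants (1, 6, 3), pool (2, 4, 7) — not enough type-A units
  blocked: proc-G wants (3, 2, 2), pool (2, 4, 7) — not enough type-C units
  blocked: proc-H wants (4, 3, 2), pool (2, 4, 7) — not enough type-C units


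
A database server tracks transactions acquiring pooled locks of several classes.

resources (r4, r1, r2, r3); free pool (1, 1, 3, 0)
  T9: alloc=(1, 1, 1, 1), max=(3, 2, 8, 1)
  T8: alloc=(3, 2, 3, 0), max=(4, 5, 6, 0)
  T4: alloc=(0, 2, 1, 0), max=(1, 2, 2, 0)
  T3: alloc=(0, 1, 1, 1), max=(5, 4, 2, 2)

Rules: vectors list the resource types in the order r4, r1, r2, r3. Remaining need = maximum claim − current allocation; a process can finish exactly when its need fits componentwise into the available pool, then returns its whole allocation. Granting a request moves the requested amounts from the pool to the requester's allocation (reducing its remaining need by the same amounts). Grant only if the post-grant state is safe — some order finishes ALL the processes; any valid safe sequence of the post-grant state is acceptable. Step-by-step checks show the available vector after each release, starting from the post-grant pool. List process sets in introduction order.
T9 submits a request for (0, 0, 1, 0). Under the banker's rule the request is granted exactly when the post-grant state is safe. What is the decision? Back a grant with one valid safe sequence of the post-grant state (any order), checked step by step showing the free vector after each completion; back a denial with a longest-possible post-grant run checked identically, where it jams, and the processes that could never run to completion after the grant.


GRANT: granting preserves safety; a valid post-grant sequence is T4, T8, T9, T3.
Key observation: even at the reduced pool (1, 1, 2, 0), T4 fits immediately, so safety survives the grant.
Verifying the post-grant state step by step:
  pool = (1, 1, 2, 0)
  T4 needs (1, 0, 1, 0) <= (1, 1, 2, 0) -> finishes; pool += (0, 2, 1, 0) = (1, 3, 3, 0)
  T8 needs (1, 3, 3, 0) <= (1, 3, 3, 0) -> finishes; pool += (3, 2, 3, 0) = (4, 5, 6, 0)
  T9 needs (2, 1, 6, 0) <= (4, 5, 6, 0) -> finishes; pool += (1, 1, 2, 1) = (5, 6, 8, 1)
  T3 needs (5, 3, 1, 1) <= (5, 6, 8, 1) -> finishes; pool += (0, 1, 1, 1) = (5, 7, 9, 2)


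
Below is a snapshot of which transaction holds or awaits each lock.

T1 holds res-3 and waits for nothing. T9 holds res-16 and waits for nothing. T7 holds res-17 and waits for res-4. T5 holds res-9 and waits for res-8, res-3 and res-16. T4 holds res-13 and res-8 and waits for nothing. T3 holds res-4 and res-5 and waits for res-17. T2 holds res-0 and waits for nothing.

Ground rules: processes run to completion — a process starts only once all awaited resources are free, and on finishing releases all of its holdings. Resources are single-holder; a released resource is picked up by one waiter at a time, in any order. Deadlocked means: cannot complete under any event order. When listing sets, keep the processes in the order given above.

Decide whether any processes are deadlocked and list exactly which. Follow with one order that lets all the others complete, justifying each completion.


Deadlocked: T7 and T3.
Key observation: the waits loop around T7 -> T3 -> T7 with no way out; no other process is dragged down with it.
The rest can finish in the order T2, T9, T4, T1, T5.
Walking it through:
  T2: no waits; runs immediately, freeing res-0
  T9: no waits; runs immediately, freeing res-16
  T4: no waits; runs immediately, freeing res-13 and res-8
  T1: no waits; runs immediately, freeing res-3
  run T5 (all its waits — res-8, res-3 and res-16 — are resolved); releases res-9


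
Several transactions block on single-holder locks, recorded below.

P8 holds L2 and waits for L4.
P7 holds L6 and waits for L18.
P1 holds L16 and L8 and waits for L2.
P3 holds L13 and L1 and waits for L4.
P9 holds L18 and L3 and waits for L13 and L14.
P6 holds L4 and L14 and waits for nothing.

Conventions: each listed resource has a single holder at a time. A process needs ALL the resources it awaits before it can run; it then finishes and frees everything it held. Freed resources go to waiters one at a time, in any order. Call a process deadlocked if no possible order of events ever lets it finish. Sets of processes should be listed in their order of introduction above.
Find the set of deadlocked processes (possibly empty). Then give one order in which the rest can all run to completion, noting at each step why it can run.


Nothing here is deadlocked.
Key observation: every chain of waits terminates; starting from the processes that wait on nothing, all the rest unlock in turn.
A valid finishing order for the others: P6, P3, P8, P9, P7, P1.
Check, step by step:
  P6 waits on nothing -> runs at once and releases L4 and L14
  P3: everything it awaited (L4) is free; runs, freeing L13 and L1
  P8: everything it awaited (L4) is free; runs, freeing L2
  P9: everything it awaited (L13 and L14) is free; runs, freeing L18 and L3
  P7: everything it awaited (L18) is free; runs, freeing L6
  P1: everything it awaited (L2) is free; runs, freeing L16 and L8
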